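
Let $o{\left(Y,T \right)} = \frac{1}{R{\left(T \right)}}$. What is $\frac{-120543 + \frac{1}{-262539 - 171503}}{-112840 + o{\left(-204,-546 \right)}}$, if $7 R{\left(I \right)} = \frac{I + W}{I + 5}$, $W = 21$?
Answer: $\frac{3924054360525}{3673062629278} \approx 1.0683$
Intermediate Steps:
$R{\left(I \right)} = \frac{21 + I}{7 \left(5 + I\right)}$ ($R{\left(I \right)} = \frac{\left(I + 21\right) \frac{1}{I + 5}}{7} = \frac{\left(21 + I\right) \frac{1}{5 + I}}{7} = \frac{\frac{1}{5 + I} \left(21 + I\right)}{7} = \frac{21 + I}{7 \left(5 + I\right)}$)
$o{\left(Y,T \right)} = \frac{7 \left(5 + T\right)}{21 + T}$ ($o{\left(Y,T \right)} = \frac{1}{\frac{1}{7} \frac{1}{5 + T} \left(21 + T\right)} = \frac{7 \left(5 + T\right)}{21 + T}$)
$\frac{-120543 + \frac{1}{-262539 - 171503}}{-112840 + o{\left(-204,-546 \right)}} = \frac{-120543 + \frac{1}{-262539 - 171503}}{-112840 + \frac{7 \left(5 - 546\right)}{21 - 546}} = \frac{-120543 + \frac{1}{-434042}}{-112840 + 7 \frac{1}{-525} \left(-541\right)} = \frac{-120543 - \frac{1}{434042}}{-112840 + 7 \left(- \frac{1}{525}\right) \left(-541\right)} = - \frac{52320724807}{434042 \left(-112840 + \frac{541}{75}\right)} = - \frac{52320724807}{434042 \left(- \frac{8462459}{75}\right)} = \left(- \frac{52320724807}{434042}\right) \left(- \frac{75}{8462459}\right) = \frac{3924054360525}{3673062629278}$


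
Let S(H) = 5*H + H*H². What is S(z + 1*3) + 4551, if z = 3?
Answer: 4797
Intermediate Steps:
S(H) = H³ + 5*H (S(H) = 5*H + H³ = H³ + 5*H)
S(z + 1*3) + 4551 = (3 + 1*3)*(5 + (3 + 1*3)²) + 4551 = (3 + 3)*(5 + (3 + 3)²) + 4551 = 6*(5 + 6²) + 4551 = 6*(5 + 36) + 4551 = 6*41 + 4551 = 246 + 4551 = 4797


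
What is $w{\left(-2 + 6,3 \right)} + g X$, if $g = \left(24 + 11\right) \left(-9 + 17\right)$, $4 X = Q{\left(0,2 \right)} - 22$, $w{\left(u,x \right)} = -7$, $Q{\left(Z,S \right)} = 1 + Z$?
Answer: $-1477$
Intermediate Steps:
$X = - \frac{21}{4}$ ($X = \frac{\left(1 + 0\right) - 22}{4} = \frac{1 - 22}{4} = \frac{1}{4} \left(-21\right) = - \frac{21}{4} \approx -5.25$)
$g = 280$ ($g = 35 \cdot 8 = 280$)
$w{\left(-2 + 6,3 \right)} + g X = -7 + 280 \left(- \frac{21}{4}\right) = -7 - 1470 = -1477$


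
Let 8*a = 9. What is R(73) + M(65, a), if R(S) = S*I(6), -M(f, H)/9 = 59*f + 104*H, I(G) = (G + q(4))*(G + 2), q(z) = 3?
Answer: -30312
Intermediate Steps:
a = 9/8 (a = (⅛)*9 = 9/8 ≈ 1.1250)
I(G) = (2 + G)*(3 + G) (I(G) = (G + 3)*(G + 2) = (3 + G)*(2 + G) = (2 + G)*(3 + G))
M(f, H) = -936*H - 531*f (M(f, H) = -9*(59*f + 104*H) = -936*H - 531*f)
R(S) = 72*S (R(S) = S*(6 + 6² + 5*6) = S*(6 + 36 + 30) = S*72 = 72*S)
R(73) + M(65, a) = 72*73 + (-936*9/8 - 531*65) = 5256 + (-1053 - 34515) = 5256 - 35568 = -30312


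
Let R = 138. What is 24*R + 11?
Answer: 3323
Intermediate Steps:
24*R + 11 = 24*138 + 11 = 3312 + 11 = 3323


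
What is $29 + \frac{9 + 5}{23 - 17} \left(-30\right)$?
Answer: $-41$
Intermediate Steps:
$29 + \frac{9 + 5}{23 - 17} \left(-30\right) = 29 + \frac{14}{23 - 17} \left(-30\right) = 29 + \frac{14}{6} \left(-30\right) = 29 + 14 \cdot \frac{1}{6} \left(-30\right) = 29 + \frac{7}{3} \left(-30\right) = 29 - 70 = -41$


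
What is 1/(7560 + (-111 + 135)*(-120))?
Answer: 1/4680 ≈ 0.00021368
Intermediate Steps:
1/(7560 + (-111 + 135)*(-120)) = 1/(7560 + 24*(-120)) = 1/(7560 - 2880) = 1/4680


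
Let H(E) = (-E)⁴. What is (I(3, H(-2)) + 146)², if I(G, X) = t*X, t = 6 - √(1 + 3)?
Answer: 44100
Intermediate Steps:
t = 4 (t = 6 - √4 = 6 - 1*2 = 6 - 2 = 4)
H(E) = E⁴
I(G, X) = 4*X
(I(3, H(-2)) + 146)² = (4*(-2)⁴ + 146)² = (4*16 + 146)² = (64 + 146)² = 210² = 44100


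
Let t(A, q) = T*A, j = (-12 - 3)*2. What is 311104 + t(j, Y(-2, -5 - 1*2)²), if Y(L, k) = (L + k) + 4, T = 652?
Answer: 291544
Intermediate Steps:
j = -30 (j = -15*2 = -30)
Y(L, k) = 4 + L + k
t(A, q) = 652*A
311104 + t(j, Y(-2, -5 - 1*2)²) = 311104 + 652*(-30) = 311104 - 19560 = 291544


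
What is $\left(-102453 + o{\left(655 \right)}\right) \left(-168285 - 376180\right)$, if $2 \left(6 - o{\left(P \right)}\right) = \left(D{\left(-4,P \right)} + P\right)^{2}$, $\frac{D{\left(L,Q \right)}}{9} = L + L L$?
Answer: $\frac{428528256295}{2} \approx 2.1426 \cdot 10^{11}$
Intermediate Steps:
$D{\left(L,Q \right)} = 9 L + 9 L^{2}$ ($D{\left(L,Q \right)} = 9 \left(L + L L\right) = 9 \left(L + L^{2}\right) = 9 L + 9 L^{2}$)
$o{\left(P \right)} = 6 - \frac{\left(108 + P\right)^{2}}{2}$ ($o{\left(P \right)} = 6 - \frac{\left(9 \left(-4\right) \left(1 - 4\right) + P\right)^{2}}{2} = 6 - \frac{\left(9 \left(-4\right) \left(-3\right) + P\right)^{2}}{2} = 6 - \frac{\left(108 + P\right)^{2}}{2}$)
$\left(-102453 + o{\left(655 \right)}\right) \left(-168285 - 376180\right) = \left(-102453 + \left(6 - \frac{\left(108 + 655\right)^{2}}{2}\right)\right) \left(-168285 - 376180\right) = \left(-102453 + \left(6 - \frac{763^{2}}{2}\right)\right) \left(-544465\right) = \left(-102453 + \left(6 - \frac{582169}{2}\right)\right) \left(-544465\right) = \left(-102453 - \frac{582157}{2}\right) \left(-544465\right) = \left(- \frac{787063}{2}\right) \left(-544465\right) = \frac{428528256295}{2}$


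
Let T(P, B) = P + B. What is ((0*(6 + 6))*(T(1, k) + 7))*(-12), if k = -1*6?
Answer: 0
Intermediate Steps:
k = -6
T(P, B) = B + P
((0*(6 + 6))*(T(1, k) + 7))*(-12) = ((0*(6 + 6))*((-6 + 1) + 7))*(-12) = ((0*12)*(-5 + 7))*(-12) = (0*2)*(-12) = 0*(-12) = 0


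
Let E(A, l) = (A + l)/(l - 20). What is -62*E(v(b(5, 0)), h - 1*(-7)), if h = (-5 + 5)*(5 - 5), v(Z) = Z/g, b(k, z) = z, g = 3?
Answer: 434/13 ≈ 33.385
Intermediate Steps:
v(Z) = Z/3
h = 0 (h = 0*0 = 0)
E(A, l) = (A + l)/(-20 + l)
-62*E(v(b(5, 0)), h - 1*(-7)) = -62*((1/3)*0 + (0 - 1*(-7)))/(-20 + (0 - 1*(-7))) = -62*(0 + (0 + 7))/(-20 + (0 + 7)) = -62*(0 + 7)/(-20 + 7) = -62*7/(-13) = -(-62)*7/13 = -62*(-7/13) = 434/13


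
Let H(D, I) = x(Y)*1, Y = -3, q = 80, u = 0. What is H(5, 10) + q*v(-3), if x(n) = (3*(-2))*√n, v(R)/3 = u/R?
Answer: -6*I*√3 ≈ -10.392*I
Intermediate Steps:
v(R) = 0 (v(R) = 3*(0/R) = 3*0 = 0)
x(n) = -6*√n
H(D, I) = -6*I*√3 (H(D, I) = -6*I*√3*1 = -6*I*√3)
H(5, 10) + q*v(-3) = -6*I*√3 + 80*0 = -6*I*√3 + 0 = -6*I*√3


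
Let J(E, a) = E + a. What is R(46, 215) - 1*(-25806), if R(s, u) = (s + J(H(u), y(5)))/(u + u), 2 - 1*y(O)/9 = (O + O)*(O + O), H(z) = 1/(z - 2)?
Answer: 2363393473/91590 ≈ 25804.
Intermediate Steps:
H(z) = 1/(-2 + z)
y(O) = 18 - 36*O² (y(O) = 18 - 9*(O + O)*(O + O) = 18 - 9*2*O*2*O = 18 - 36*O²)
R(s, u) = (-882 + s + 1/(-2 + u))/(2*u) (R(s, u) = (s + (1/(-2 + u) + (18 - 36*5²)))/(u + u) = (s + (1/(-2 + u) + (18 - 36*25)))/((2*u)) = (s + (1/(-2 + u) + (18 - 900)))*(1/(2*u)) = (s + (1/(-2 + u) - 882))*(1/(2*u)) = (s + (-882 + 1/(-2 + u)))*(1/(2*u)) = (-882 + s + 1/(-2 + u))*(1/(2*u)) = (-882 + s + 1/(-2 + u))/(2*u))
R(46, 215) - 1*(-25806) = (½)*(1765 - 882*215 + 46*(-2 + 215))/(215*(-2 + 215)) - 1*(-25806) = (½)*(1/215)*(1765 - 189630 + 46*213)/213 + 25806 = (½)*(1/215)*(1/213)*(1765 - 189630 + 9798) + 25806 = (½)*(1/215)*(1/213)*(-178067) + 25806 = -178067/91590 + 25806 = 2363393473/91590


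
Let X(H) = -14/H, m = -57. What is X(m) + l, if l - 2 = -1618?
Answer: -92098/57 ≈ -1615.8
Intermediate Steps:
l = -1616 (l = 2 - 1618 = -1616)
X(m) + l = -14/(-57) - 1616 = -14*(-1/57) - 1616 = 14/57 - 1616 = -92098/57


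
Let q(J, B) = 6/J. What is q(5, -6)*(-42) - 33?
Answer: -417/5 ≈ -83.400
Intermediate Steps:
q(5, -6)*(-42) - 33 = (6/5)*(-42) - 33 = -252/5 - 33 = -417/5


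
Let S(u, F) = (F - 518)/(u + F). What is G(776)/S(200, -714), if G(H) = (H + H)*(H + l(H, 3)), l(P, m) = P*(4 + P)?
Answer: 2746976368/7 ≈ 3.9242e+8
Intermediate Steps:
S(u, F) = (-518 + F)/(F + u)
G(H) = 2*H*(H + H*(4 + H)) (G(H) = (H + H)*(H + H*(4 + H)) = (2*H)*(H + H*(4 + H)) = 2*H*(H + H*(4 + H)))
G(776)/S(200, -714) = (2*776**2*(5 + 776))/(((-518 - 714)/(-714 + 200))) = (2*602176*781)/((-1232/(-514))) = 940598912/((-1/514*(-1232))) = 940598912/(616/257) = 940598912*(257/616) = 2746976368/7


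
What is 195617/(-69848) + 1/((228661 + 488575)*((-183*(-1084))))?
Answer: -3479037091927727/1242242661923952 ≈ -2.8006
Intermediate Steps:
195617/(-69848) + 1/((228661 + 488575)*((-183*(-1084)))) = 195617*(-1/69848) + 1/(717236*198372) = -195617/69848 + (1/717236)*(1/198372) = -195617/69848 + 1/142279539792 = -3479037091927727/1242242661923952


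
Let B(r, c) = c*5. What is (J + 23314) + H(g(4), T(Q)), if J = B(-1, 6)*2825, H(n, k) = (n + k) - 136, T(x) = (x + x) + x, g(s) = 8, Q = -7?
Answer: 107915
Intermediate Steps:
B(r, c) = 5*c
T(x) = 3*x (T(x) = 2*x + x = 3*x)
H(n, k) = -136 + k + n (H(n, k) = (k + n) - 136 = -136 + k + n)
J = 84750 (J = (5*6)*2825 = 30*2825 = 84750)
(J + 23314) + H(g(4), T(Q)) = (84750 + 23314) + (-136 + 3*(-7) + 8) = 108064 + (-136 - 21 + 8) = 108064 - 149 = 107915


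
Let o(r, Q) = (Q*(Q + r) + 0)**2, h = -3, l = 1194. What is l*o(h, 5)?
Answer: 119400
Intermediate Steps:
o(r, Q) = Q**2*(Q + r)**2 (o(r, Q) = (Q*(Q + r))**2 = Q**2*(Q + r)**2)
l*o(h, 5) = 1194*(5**2*(5 - 3)**2) = 1194*(25*2**2) = 1194*(25*4) = 1194*100 = 119400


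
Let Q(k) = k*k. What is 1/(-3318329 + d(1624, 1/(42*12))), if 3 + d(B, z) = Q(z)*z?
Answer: -128024064/424826348341247 ≈ -3.0136e-7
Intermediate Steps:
Q(k) = k²
d(B, z) = -3 + z³ (d(B, z) = -3 + z²*z = -3 + z³)
1/(-3318329 + d(1624, 1/(42*12))) = 1/(-3318329 + (-3 + (1/(42*12))³)) = 1/(-3318329 + (-3 + (1/504)³)) = 1/(-3318329 + (-3 + 1/128024064)) = 1/(-3318329 - 384072191/128024064) = 1/(-424826348341247/128024064) = -128024064/424826348341247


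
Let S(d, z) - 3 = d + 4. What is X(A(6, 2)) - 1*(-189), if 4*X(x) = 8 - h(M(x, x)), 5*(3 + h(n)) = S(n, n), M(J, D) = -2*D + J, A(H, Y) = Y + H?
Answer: 959/5 ≈ 191.80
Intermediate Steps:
A(H, Y) = H + Y
S(d, z) = 7 + d (S(d, z) = 3 + (d + 4) = 3 + (4 + d) = 7 + d)
M(J, D) = J - 2*D
h(n) = -8/5 + n/5 (h(n) = -3 + (7 + n)/5 = -3 + (7/5 + n/5) = -8/5 + n/5)
X(x) = 12/5 + x/20 (X(x) = (8 - (-8/5 + (x - 2*x)/5))/4 = (8 - (-8/5 + (-x)/5))/4 = (8 - (-8/5 - x/5))/4 = (8 + (8/5 + x/5))/4 = (48/5 + x/5)/4 = 12/5 + x/20)
X(A(6, 2)) - 1*(-189) = (12/5 + (6 + 2)/20) - 1*(-189) = (12/5 + (1/20)*8) + 189 = (12/5 + ⅖) + 189 = 14/5 + 189 = 959/5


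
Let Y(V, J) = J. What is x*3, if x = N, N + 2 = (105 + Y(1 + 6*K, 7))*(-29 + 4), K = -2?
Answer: -8406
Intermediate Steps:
N = -2802 (N = -2 + (105 + 7)*(-29 + 4) = -2 + 112*(-25) = -2 - 2800 = -2802)
x = -2802
x*3 = -2802*3 = -8406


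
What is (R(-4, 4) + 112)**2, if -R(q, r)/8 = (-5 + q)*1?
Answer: 33856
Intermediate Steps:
R(q, r) = 40 - 8*q (R(q, r) = -8*(-5 + q) = 40 - 8*q)
(R(-4, 4) + 112)**2 = ((40 - 8*(-4)) + 112)**2 = ((40 + 32) + 112)**2 = (72 + 112)**2 = 184**2 = 33856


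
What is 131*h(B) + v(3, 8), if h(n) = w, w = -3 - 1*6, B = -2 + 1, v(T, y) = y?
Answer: -1171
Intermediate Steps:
B = -1
w = -9 (w = -3 - 6 = -9)
h(n) = -9
131*h(B) + v(3, 8) = 131*(-9) + 8 = -1179 + 8 = -1171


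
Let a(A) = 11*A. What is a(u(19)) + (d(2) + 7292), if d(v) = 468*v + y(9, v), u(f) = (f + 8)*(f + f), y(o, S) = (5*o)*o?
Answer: 19919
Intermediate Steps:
y(o, S) = 5*o²
u(f) = 2*f*(8 + f) (u(f) = (8 + f)*(2*f) = 2*f*(8 + f))
d(v) = 405 + 468*v (d(v) = 468*v + 5*9² = 468*v + 5*81 = 468*v + 405 = 405 + 468*v)
a(u(19)) + (d(2) + 7292) = 11*(2*19*(8 + 19)) + ((405 + 468*2) + 7292) = 11*(2*19*27) + ((405 + 936) + 7292) = 11*1026 + (1341 + 7292) = 11286 + 8633 = 19919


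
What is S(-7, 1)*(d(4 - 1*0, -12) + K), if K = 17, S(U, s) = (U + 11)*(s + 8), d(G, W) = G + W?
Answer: 324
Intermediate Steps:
S(U, s) = (8 + s)*(11 + U) (S(U, s) = (11 + U)*(8 + s) = (8 + s)*(11 + U))
S(-7, 1)*(d(4 - 1*0, -12) + K) = (88 + 8*(-7) + 11*1 - 7*1)*(((4 - 1*0) - 12) + 17) = (88 - 56 + 11 - 7)*(((4 + 0) - 12) + 17) = 36*((4 - 12) + 17) = 36*(-8 + 17) = 36*9 = 324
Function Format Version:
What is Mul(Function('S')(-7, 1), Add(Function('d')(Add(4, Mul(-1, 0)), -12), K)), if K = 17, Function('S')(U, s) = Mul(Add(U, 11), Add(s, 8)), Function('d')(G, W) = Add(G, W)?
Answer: 324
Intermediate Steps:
Function('S')(U, s) = Mul(Add(8, s), Add(11, U)) (Function('S')(U, s) = Mul(Add(11, U), Add(8, s)) = Mul(Add(8, s), Add(11, U)))
Mul(Function('S')(-7, 1), Add(Function('d')(Add(4, Mul(-1, 0)), -12), K)) = Mul(Add(88, Mul(8, -7), Mul(11, 1), Mul(-7, 1)), Add(Add(Add(4, Mul(-1, 0)), -12), 17)) = Mul(Add(88, -56, 11, -7), Add(Add(Add(4, 0), -12), 17)) = Mul(36, Add(Add(4, -12), 17)) = Mul(36, Add(-8, 17)) = Mul(36, 9) = 324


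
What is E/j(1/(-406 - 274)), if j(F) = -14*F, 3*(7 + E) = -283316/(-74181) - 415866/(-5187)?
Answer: 2747041565780/2693437929 ≈ 1019.9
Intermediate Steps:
E = 8079534017/384776847 (E = -7 + (-283316/(-74181) - 415866/(-5187))/3 = -7 + (-283316*(-1/74181) - 415866*(-1/5187))/3 = -7 + (283316/74181 + 138622/1729)/3 = -7 + (⅓)*(10772971946/128258949) = -7 + 10772971946/384776847 = 8079534017/384776847 ≈ 20.998)
E/j(1/(-406 - 274)) = 8079534017/(384776847*((-14/(-406 - 274)))) = 8079534017/(384776847*((-14/(-680)))) = 8079534017/(384776847*((-14*(-1/680)))) = 8079534017/(384776847*(7/340)) = (8079534017/384776847)*(340/7) = 2747041565780/2693437929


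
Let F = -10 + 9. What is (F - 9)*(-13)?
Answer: 130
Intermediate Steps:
F = -1
(F - 9)*(-13) = (-1 - 9)*(-13) = -10*(-13) = 130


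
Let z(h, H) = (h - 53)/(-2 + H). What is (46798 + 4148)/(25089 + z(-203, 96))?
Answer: 2394462/1179055 ≈ 2.0308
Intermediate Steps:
z(h, H) = (-53 + h)/(-2 + H)
(46798 + 4148)/(25089 + z(-203, 96)) = (46798 + 4148)/(25089 + (-53 - 203)/(-2 + 96)) = 50946/(25089 - 256/94) = 50946/(25089 + (1/94)*(-256)) = 50946/(25089 - 128/47) = 50946/(1179055/47) = 50946*(47/1179055) = 2394462/1179055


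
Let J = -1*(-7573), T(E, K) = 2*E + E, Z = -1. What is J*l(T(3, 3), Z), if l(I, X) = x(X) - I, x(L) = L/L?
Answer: -60584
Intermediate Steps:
x(L) = 1
T(E, K) = 3*E
l(I, X) = 1 - I
J = 7573
J*l(T(3, 3), Z) = 7573*(1 - 3*3) = 7573*(1 - 1*9) = 7573*(1 - 9) = 7573*(-8) = -60584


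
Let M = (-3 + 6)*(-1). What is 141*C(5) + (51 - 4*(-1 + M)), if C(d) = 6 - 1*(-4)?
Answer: 1477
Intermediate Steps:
M = -3 (M = 3*(-1) = -3)
C(d) = 10 (C(d) = 6 + 4 = 10)
141*C(5) + (51 - 4*(-1 + M)) = 141*10 + (51 - 4*(-1 - 3)) = 1410 + (51 - 4*(-4)) = 1410 + (51 - 1*(-16)) = 1410 + (51 + 16) = 1410 + 67 = 1477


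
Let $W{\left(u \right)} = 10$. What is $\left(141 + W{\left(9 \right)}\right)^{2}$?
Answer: $22801$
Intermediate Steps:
$\left(141 + W{\left(9 \right)}\right)^{2} = \left(141 + 10\right)^{2} = 151^{2} = 22801$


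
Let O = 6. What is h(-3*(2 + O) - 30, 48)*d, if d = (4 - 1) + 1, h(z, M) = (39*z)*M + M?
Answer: -404160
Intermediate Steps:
h(z, M) = M + 39*M*z (h(z, M) = 39*M*z + M = M + 39*M*z)
d = 4 (d = 3 + 1 = 4)
h(-3*(2 + O) - 30, 48)*d = (48*(1 + 39*(-3*(2 + 6) - 30)))*4 = (48*(1 + 39*(-3*8 - 30)))*4 = (48*(1 + 39*(-24 - 30)))*4 = (48*(1 + 39*(-54)))*4 = (48*(1 - 2106))*4 = (48*(-2105))*4 = -101040*4 = -404160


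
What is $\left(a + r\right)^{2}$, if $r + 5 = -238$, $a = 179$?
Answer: $4096$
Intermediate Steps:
$r = -243$ ($r = -5 - 238 = -243$)
$\left(a + r\right)^{2} = \left(179 - 243\right)^{2} = \left(-64\right)^{2} = 4096$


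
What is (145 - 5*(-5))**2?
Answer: 28900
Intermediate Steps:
(145 - 5*(-5))**2 = (145 + 25)**2 = 170**2 = 28900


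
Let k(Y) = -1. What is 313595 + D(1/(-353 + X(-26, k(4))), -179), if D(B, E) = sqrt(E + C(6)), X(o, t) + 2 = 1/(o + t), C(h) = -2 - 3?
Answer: 313595 + 2*I*sqrt(46) ≈ 3.136e+5 + 13.565*I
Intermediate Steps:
C(h) = -5
X(o, t) = -2 + 1/(o + t)
D(B, E) = sqrt(-5 + E) (D(B, E) = sqrt(E - 5) = sqrt(-5 + E))
313595 + D(1/(-353 + X(-26, k(4))), -179) = 313595 + sqrt(-5 - 179) = 313595 + sqrt(-184) = 313595 + 2*I*sqrt(46)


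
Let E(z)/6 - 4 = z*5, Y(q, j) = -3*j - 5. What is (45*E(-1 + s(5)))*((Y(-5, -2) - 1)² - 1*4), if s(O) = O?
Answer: -25920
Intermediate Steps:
Y(q, j) = -5 - 3*j
E(z) = 24 + 30*z (E(z) = 24 + 6*(z*5) = 24 + 6*(5*z) = 24 + 30*z)
(45*E(-1 + s(5)))*((Y(-5, -2) - 1)² - 1*4) = (45*(24 + 30*(-1 + 5)))*(((-5 - 3*(-2)) - 1)² - 1*4) = (45*(24 + 30*4))*(((-5 + 6) - 1)² - 4) = (45*(24 + 120))*((1 - 1)² - 4) = (45*144)*(0² - 4) = 6480*(0 - 4) = 6480*(-4) = -25920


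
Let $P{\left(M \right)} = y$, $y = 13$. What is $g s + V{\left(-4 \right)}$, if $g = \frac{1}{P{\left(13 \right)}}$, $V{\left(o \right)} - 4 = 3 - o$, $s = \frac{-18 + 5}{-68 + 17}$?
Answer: $\frac{562}{51} \approx 11.02$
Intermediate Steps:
$P{\left(M \right)} = 13$
$s = \frac{13}{51}$ ($s = - \frac{13}{-51} = \left(-13\right) \left(- \frac{1}{51}\right) = \frac{13}{51} \approx 0.2549$)
$V{\left(o \right)} = 7 - o$ ($V{\left(o \right)} = 4 - \left(-3 + o\right) = 7 - o$)
$g = \frac{1}{13} \approx 0.076923$
$g s + V{\left(-4 \right)} = \frac{1}{13} \cdot \frac{13}{51} + \left(7 - -4\right) = \frac{1}{51} + \left(7 + 4\right) = \frac{1}{51} + 11 = \frac{562}{51}$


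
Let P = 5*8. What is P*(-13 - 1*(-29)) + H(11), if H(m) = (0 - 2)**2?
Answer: 644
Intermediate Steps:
H(m) = 4 (H(m) = (-2)**2 = 4)
P = 40
P*(-13 - 1*(-29)) + H(11) = 40*(-13 - 1*(-29)) + 4 = 40*(-13 + 29) + 4 = 40*16 + 4 = 640 + 4 = 644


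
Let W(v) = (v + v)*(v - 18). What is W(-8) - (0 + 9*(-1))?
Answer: 425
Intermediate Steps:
W(v) = 2*v*(-18 + v) (W(v) = (2*v)*(-18 + v) = 2*v*(-18 + v))
W(-8) - (0 + 9*(-1)) = 2*(-8)*(-18 - 8) - (0 + 9*(-1)) = 2*(-8)*(-26) - (0 - 9) = 416 - 1*(-9) = 416 + 9 = 425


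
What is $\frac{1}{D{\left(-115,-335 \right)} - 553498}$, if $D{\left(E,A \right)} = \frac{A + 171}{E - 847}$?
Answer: $- \frac{481}{266232456} \approx -1.8067 \cdot 10^{-6}$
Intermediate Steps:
$D{\left(E,A \right)} = \frac{171 + A}{-847 + E}$
$\frac{1}{D{\left(-115,-335 \right)} - 553498} = \frac{1}{\frac{171 - 335}{-847 - 115} - 553498} = \frac{1}{\frac{1}{-962} \left(-164\right) - 553498} = \frac{1}{\left(- \frac{1}{962}\right) \left(-164\right) - 553498} = \frac{1}{\frac{82}{481} - 553498} = \frac{1}{- \frac{266232456}{481}} = - \frac{481}{266232456}$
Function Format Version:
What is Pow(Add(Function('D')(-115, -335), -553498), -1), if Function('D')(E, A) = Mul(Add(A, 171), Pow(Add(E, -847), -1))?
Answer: Rational(-481, 266232456) ≈ -1.8067e-6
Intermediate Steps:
Function('D')(E, A) = Mul(Pow(Add(-847, E), -1), Add(171, A)) (Function('D')(E, A) = Mul(Add(171, A), Pow(Add(-847, E), -1)) = Mul(Pow(Add(-847, E), -1), Add(171, A)))
Pow(Add(Function('D')(-115, -335), -553498), -1) = Pow(Add(Mul(Pow(Add(-847, -115), -1), Add(171, -335)), -553498), -1) = Pow(Add(Mul(Pow(-962, -1), -164), -553498), -1) = Pow(Add(Mul(Rational(-1, 962), -164), -553498), -1) = Pow(Add(Rational(82, 481), -553498), -1) = Pow(Rational(-266232456, 481), -1) = Rational(-481, 266232456)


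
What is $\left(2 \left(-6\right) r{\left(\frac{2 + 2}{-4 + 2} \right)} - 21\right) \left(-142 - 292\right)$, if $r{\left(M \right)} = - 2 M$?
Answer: $29946$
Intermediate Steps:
$\left(2 \left(-6\right) r{\left(\frac{2 + 2}{-4 + 2} \right)} - 21\right) \left(-142 - 292\right) = \left(2 \left(-6\right) \left(- 2 \frac{2 + 2}{-4 + 2}\right) - 21\right) \left(-142 - 292\right) = \left(- 12 \left(- 2 \frac{4}{-2}\right) - 21\right) \left(-434\right) = \left(- 12 \left(- 2 \cdot 4 \left(- \frac{1}{2}\right)\right) - 21\right) \left(-434\right) = \left(- 12 \left(\left(-2\right) \left(-2\right)\right) - 21\right) \left(-434\right) = \left(\left(-12\right) 4 - 21\right) \left(-434\right) = \left(-48 - 21\right) \left(-434\right) = \left(-69\right) \left(-434\right) = 29946$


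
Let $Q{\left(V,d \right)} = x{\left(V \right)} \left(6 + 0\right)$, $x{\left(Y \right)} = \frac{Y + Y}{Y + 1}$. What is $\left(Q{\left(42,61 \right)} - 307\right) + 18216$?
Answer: $\frac{770591}{43} \approx 17921.0$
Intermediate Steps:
$x{\left(Y \right)} = \frac{2 Y}{1 + Y}$
$Q{\left(V,d \right)} = \frac{12 V}{1 + V}$ ($Q{\left(V,d \right)} = \frac{2 V}{1 + V} \left(6 + 0\right) = \frac{2 V}{1 + V} 6 = \frac{12 V}{1 + V}$)
$\left(Q{\left(42,61 \right)} - 307\right) + 18216 = \left(12 \cdot 42 \frac{1}{1 + 42} - 307\right) + 18216 = \left(12 \cdot 42 \cdot \frac{1}{43} - 307\right) + 18216 = \left(\frac{504}{43} - 307\right) + 18216 = - \frac{12697}{43} + 18216 = \frac{770591}{43}$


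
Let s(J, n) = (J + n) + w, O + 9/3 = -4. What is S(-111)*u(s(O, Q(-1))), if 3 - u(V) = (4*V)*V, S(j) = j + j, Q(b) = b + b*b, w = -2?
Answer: 71262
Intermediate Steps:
Q(b) = b + b**2
O = -7 (O = -3 - 4 = -7)
s(J, n) = -2 + J + n (s(J, n) = (J + n) - 2 = -2 + J + n)
S(j) = 2*j
u(V) = 3 - 4*V**2 (u(V) = 3 - 4*V*V = 3 - 4*V**2)
S(-111)*u(s(O, Q(-1))) = (2*(-111))*(3 - 4*(-2 - 7 - (1 - 1))**2) = -222*(3 - 4*(-2 - 7 - 1*0)**2) = -222*(3 - 4*(-2 - 7 + 0)**2) = -222*(3 - 4*(-9)**2) = -222*(3 - 4*81) = -222*(3 - 324) = -222*(-321) = 71262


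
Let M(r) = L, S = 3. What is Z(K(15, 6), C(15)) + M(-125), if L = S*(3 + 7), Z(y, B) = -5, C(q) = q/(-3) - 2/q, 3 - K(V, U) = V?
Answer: 25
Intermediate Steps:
K(V, U) = 3 - V
C(q) = -2/q - q/3 (C(q) = q*(-⅓) - 2/q = -q/3 - 2/q = -2/q - q/3)
L = 30 (L = 3*(3 + 7) = 3*10 = 30)
M(r) = 30
Z(K(15, 6), C(15)) + M(-125) = -5 + 30 = 25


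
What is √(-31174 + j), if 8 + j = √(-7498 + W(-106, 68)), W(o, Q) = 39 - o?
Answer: √(-31182 + 3*I*√817) ≈ 0.243 + 176.58*I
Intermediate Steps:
j = -8 + 3*I*√817 (j = -8 + √(-7498 + (39 - 1*(-106))) = -8 + √(-7498 + (39 + 106)) = -8 + √(-7498 + 145) = -8 + √(-7353) = -8 + 3*I*√817 ≈ -8.0 + 85.75*I)
√(-31174 + j) = √(-31174 + (-8 + 3*I*√817)) = √(-31182 + 3*I*√817)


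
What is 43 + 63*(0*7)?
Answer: 43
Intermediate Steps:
43 + 63*(0*7) = 43 + 63*0 = 43 + 0 = 43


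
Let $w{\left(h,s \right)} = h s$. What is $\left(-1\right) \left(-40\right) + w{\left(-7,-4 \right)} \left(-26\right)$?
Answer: $-688$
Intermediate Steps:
$\left(-1\right) \left(-40\right) + w{\left(-7,-4 \right)} \left(-26\right) = \left(-1\right) \left(-40\right) + \left(-7\right) \left(-4\right) \left(-26\right) = 40 + 28 \left(-26\right) = 40 - 728 = -688$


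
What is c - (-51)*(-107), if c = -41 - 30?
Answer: -5528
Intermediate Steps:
c = -71
c - (-51)*(-107) = -71 - (-51)*(-107) = -71 - 51*107 = -71 - 5457 = -5528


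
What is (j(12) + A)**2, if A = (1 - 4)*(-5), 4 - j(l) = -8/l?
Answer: 3481/9 ≈ 386.78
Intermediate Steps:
j(l) = 4 + 8/l (j(l) = 4 - (-8)/l = 4 + 8/l)
A = 15 (A = -3*(-5) = 15)
(j(12) + A)**2 = ((4 + 8/12) + 15)**2 = ((4 + 8*(1/12)) + 15)**2 = ((4 + 2/3) + 15)**2 = (14/3 + 15)**2 = (59/3)**2 = 3481/9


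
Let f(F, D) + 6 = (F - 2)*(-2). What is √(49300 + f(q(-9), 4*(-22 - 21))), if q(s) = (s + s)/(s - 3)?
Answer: √49295 ≈ 222.02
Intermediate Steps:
q(s) = 2*s/(-3 + s) (q(s) = (2*s)/(-3 + s) = 2*s/(-3 + s))
f(F, D) = -2 - 2*F (f(F, D) = -6 + (F - 2)*(-2) = -6 + (-2 + F)*(-2) = -6 + (4 - 2*F) = -2 - 2*F)
√(49300 + f(q(-9), 4*(-22 - 21))) = √(49300 + (-2 - 4*(-9)/(-3 - 9))) = √(49300 + (-2 - 4*(-9)/(-12))) = √(49300 + (-2 - 4*(-9)*(-1)/12)) = √(49300 + (-2 - 2*3/2)) = √(49300 + (-2 - 3)) = √(49300 - 5) = √49295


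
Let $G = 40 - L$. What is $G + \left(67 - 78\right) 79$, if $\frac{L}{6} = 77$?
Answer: $-1291$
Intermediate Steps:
$L = 462$ ($L = 6 \cdot 77 = 462$)
$G = -422$ ($G = 40 - 462 = -422$)
$G + \left(67 - 78\right) 79 = -422 + \left(67 - 78\right) 79 = -422 - 869 = -1291$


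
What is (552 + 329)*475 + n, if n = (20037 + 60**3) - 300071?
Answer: 354441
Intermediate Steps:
n = -64034 (n = (20037 + 216000) - 300071 = 236037 - 300071 = -64034)
(552 + 329)*475 + n = (552 + 329)*475 - 64034 = 881*475 - 64034 = 418475 - 64034 = 354441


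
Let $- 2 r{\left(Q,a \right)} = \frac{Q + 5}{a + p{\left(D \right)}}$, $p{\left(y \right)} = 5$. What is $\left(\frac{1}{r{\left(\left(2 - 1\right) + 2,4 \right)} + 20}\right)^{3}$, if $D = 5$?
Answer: $\frac{729}{5451776} \approx 0.00013372$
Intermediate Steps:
$r{\left(Q,a \right)} = - \frac{5 + Q}{2 \left(5 + a\right)}$ ($r{\left(Q,a \right)} = - \frac{\left(Q + 5\right) \frac{1}{a + 5}}{2} = - \frac{\left(5 + Q\right) \frac{1}{5 + a}}{2} = - \frac{\frac{1}{5 + a} \left(5 + Q\right)}{2} = - \frac{5 + Q}{2 \left(5 + a\right)}$)
$\left(\frac{1}{r{\left(\left(2 - 1\right) + 2,4 \right)} + 20}\right)^{3} = \left(\frac{1}{\frac{-5 - \left(\left(2 - 1\right) + 2\right)}{2 \left(5 + 4\right)} + 20}\right)^{3} = \left(\frac{1}{\frac{-5 - \left(1 + 2\right)}{2 \cdot 9} + 20}\right)^{3} = \left(\frac{1}{\frac{1}{2} \cdot \frac{1}{9} \left(-5 - 3\right) + 20}\right)^{3} = \left(\frac{1}{\frac{1}{2} \cdot \frac{1}{9} \left(-8\right) + 20}\right)^{3} = \left(\frac{1}{- \frac{4}{9} + 20}\right)^{3} = \left(\frac{1}{\frac{176}{9}}\right)^{3} = \left(\frac{9}{176}\right)^{3} = \frac{729}{5451776}$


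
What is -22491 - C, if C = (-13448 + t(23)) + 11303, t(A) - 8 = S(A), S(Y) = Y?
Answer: -20377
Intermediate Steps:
t(A) = 8 + A
C = -2114 (C = (-13448 + (8 + 23)) + 11303 = (-13448 + 31) + 11303 = -13417 + 11303 = -2114)
-22491 - C = -22491 - 1*(-2114) = -22491 + 2114 = -20377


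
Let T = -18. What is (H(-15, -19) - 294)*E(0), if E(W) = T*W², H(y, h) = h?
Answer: 0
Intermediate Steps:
E(W) = -18*W²
(H(-15, -19) - 294)*E(0) = (-19 - 294)*(-18*0²) = -(-5634)*0 = -313*0 = 0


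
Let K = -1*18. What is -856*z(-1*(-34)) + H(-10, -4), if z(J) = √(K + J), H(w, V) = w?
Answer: -3434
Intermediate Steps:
K = -18
z(J) = √(-18 + J)
-856*z(-1*(-34)) + H(-10, -4) = -856*√(-18 - 1*(-34)) - 10 = -856*√(-18 + 34) - 10 = -856*√16 - 10 = -856*4 - 10 = -3424 - 10 = -3434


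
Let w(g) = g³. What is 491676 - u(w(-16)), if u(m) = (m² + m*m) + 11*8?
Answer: -33062844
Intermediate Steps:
u(m) = 88 + 2*m² (u(m) = (m² + m²) + 88 = 2*m² + 88 = 88 + 2*m²)
491676 - u(w(-16)) = 491676 - (88 + 2*((-16)³)²) = 491676 - (88 + 2*(-4096)²) = 491676 - (88 + 2*16777216) = 491676 - (88 + 33554432) = 491676 - 1*33554520 = 491676 - 33554520 = -33062844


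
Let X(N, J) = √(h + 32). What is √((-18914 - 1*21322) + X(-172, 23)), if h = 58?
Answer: √(-40236 + 3*√10) ≈ 200.57*I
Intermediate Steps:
X(N, J) = 3*√10 (X(N, J) = √(58 + 32) = √90 = 3*√10)
√((-18914 - 1*21322) + X(-172, 23)) = √((-18914 - 1*21322) + 3*√10) = √((-18914 - 21322) + 3*√10) = √(-40236 + 3*√10)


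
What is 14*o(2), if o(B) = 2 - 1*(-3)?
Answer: 70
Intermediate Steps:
o(B) = 5 (o(B) = 2 + 3 = 5)
14*o(2) = 14*5 = 70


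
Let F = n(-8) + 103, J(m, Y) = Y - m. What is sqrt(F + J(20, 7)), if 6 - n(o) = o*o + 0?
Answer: 4*sqrt(2) ≈ 5.6569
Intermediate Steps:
n(o) = 6 - o**2 (n(o) = 6 - (o*o + 0) = 6 - (o**2 + 0) = 6 - o**2)
F = 45 (F = (6 - 1*(-8)**2) + 103 = (6 - 1*64) + 103 = (6 - 64) + 103 = -58 + 103 = 45)
sqrt(F + J(20, 7)) = sqrt(45 + (7 - 1*20)) = sqrt(45 + (7 - 20)) = sqrt(45 - 13) = sqrt(32) = 4*sqrt(2)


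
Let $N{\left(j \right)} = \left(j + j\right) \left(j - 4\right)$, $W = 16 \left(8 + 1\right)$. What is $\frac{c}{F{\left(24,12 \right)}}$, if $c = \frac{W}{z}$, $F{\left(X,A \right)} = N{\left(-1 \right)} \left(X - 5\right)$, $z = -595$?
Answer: $- \frac{72}{56525} \approx -0.0012738$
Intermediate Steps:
$W = 144$ ($W = 16 \cdot 9 = 144$)
$N{\left(j \right)} = 2 j \left(-4 + j\right)$
$F{\left(X,A \right)} = -50 + 10 X$ ($F{\left(X,A \right)} = 2 \left(-1\right) \left(-4 - 1\right) \left(X - 5\right) = 2 \left(-1\right) \left(-5\right) \left(-5 + X\right) = 10 \left(-5 + X\right) = -50 + 10 X$)
$c = - \frac{144}{595}$ ($c = \frac{144}{-595} = 144 \left(- \frac{1}{595}\right) = - \frac{144}{595} \approx -0.24202$)
$\frac{c}{F{\left(24,12 \right)}} = - \frac{144}{595 \left(-50 + 10 \cdot 24\right)} = - \frac{144}{595 \left(-50 + 240\right)} = - \frac{144}{595 \cdot 190} = \left(- \frac{144}{595}\right) \frac{1}{190} = - \frac{72}{56525}$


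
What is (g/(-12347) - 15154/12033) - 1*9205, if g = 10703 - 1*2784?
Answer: -1367882602220/148571451 ≈ -9206.9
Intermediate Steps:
g = 7919 (g = 10703 - 2784 = 7919)
(g/(-12347) - 15154/12033) - 1*9205 = (7919/(-12347) - 15154/12033) - 1*9205 = (7919*(-1/12347) - 15154*1/12033) - 9205 = (-7919/12347 - 15154/12033) - 9205 = -282395765/148571451 - 9205 = -1367882602220/148571451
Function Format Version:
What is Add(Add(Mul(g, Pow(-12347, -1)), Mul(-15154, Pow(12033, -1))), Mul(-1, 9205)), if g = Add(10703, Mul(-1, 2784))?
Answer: Rational(-1367882602220, 148571451) ≈ -9206.9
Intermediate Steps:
g = 7919 (g = Add(10703, -2784) = 7919)
Add(Add(Mul(g, Pow(-12347, -1)), Mul(-15154, Pow(12033, -1))), Mul(-1, 9205)) = Add(Add(Mul(7919, Pow(-12347, -1)), Mul(-15154, Pow(12033, -1))), Mul(-1, 9205)) = Add(Add(Mul(7919, Rational(-1, 12347)), Mul(-15154, Rational(1, 12033))), -9205) = Add(Add(Rational(-7919, 12347), Rational(-15154, 12033)), -9205) = Add(Rational(-282395765, 148571451), -9205) = Rational(-1367882602220, 148571451)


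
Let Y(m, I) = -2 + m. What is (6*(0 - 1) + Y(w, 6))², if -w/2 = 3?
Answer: 196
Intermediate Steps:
w = -6 (w = -2*3 = -6)
(6*(0 - 1) + Y(w, 6))² = (6*(0 - 1) + (-2 - 6))² = (6*(-1) - 8)² = (-6 - 8)² = (-14)² = 196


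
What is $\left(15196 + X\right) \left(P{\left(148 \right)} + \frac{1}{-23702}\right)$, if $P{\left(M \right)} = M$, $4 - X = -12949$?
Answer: $\frac{98743736355}{23702} \approx 4.1661 \cdot 10^{6}$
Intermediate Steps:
$X = 12953$ ($X = 4 - -12949 = 4 + 12949 = 12953$)
$\left(15196 + X\right) \left(P{\left(148 \right)} + \frac{1}{-23702}\right) = \left(15196 + 12953\right) \left(148 + \frac{1}{-23702}\right) = 28149 \left(148 - \frac{1}{23702}\right) = 28149 \cdot \frac{3507895}{23702} = \frac{98743736355}{23702}$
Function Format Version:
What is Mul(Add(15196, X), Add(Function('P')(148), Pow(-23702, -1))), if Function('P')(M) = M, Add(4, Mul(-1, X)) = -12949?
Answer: Rational(98743736355, 23702) ≈ 4.1661e+6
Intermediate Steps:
X = 12953 (X = Add(4, Mul(-1, -12949)) = Add(4, 12949) = 12953)
Mul(Add(15196, X), Add(Function('P')(148), Pow(-23702, -1))) = Mul(Add(15196, 12953), Add(148, Pow(-23702, -1))) = Mul(28149, Add(148, Rational(-1, 23702))) = Mul(28149, Rational(3507895, 23702)) = Rational(98743736355, 23702)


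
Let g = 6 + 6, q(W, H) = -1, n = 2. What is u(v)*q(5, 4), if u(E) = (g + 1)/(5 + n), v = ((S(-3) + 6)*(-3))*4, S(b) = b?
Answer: -13/7 ≈ -1.8571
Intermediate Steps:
g = 12
v = -36 (v = ((-3 + 6)*(-3))*4 = (3*(-3))*4 = -9*4 = -36)
u(E) = 13/7 (u(E) = (12 + 1)/(5 + 2) = 13/7)
u(v)*q(5, 4) = (13/7)*(-1) = -13/7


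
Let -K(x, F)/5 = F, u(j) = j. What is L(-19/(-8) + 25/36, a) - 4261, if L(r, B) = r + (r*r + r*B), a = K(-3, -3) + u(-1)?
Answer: -21801503/5184 ≈ -4205.5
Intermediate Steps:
K(x, F) = -5*F
a = 14 (a = -5*(-3) - 1 = 15 - 1 = 14)
L(r, B) = r + r² + B*r (L(r, B) = r + (r² + B*r) = r + r² + B*r)
L(-19/(-8) + 25/36, a) - 4261 = (-19/(-8) + 25/36)*(1 + 14 + (-19/(-8) + 25/36)) - 4261 = (-19*(-⅛) + 25*(1/36))*(1 + 14 + (-19*(-⅛) + 25*(1/36))) - 4261 = (19/8 + 25/36)*(1 + 14 + (19/8 + 25/36)) - 4261 = 221*(1 + 14 + 221/72)/72 - 4261 = (221/72)*(1301/72) - 4261 = 287521/5184 - 4261 = -21801503/5184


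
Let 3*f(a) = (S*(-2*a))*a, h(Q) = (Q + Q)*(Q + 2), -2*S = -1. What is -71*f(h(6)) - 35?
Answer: 218077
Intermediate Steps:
S = ½ (S = -½*(-1) = ½ ≈ 0.50000)
h(Q) = 2*Q*(2 + Q) (h(Q) = (2*Q)*(2 + Q) = 2*Q*(2 + Q))
f(a) = -a²/3 (f(a) = (((-2*a)/2)*a)/3 = ((-a)*a)/3 = (-a²)/3 = -a²/3)
-71*f(h(6)) - 35 = -(-71)*(2*6*(2 + 6))²/3 - 35 = -(-71)*(2*6*8)²/3 - 35 = -(-71)*96²/3 - 35 = -(-71)*9216/3 - 35 = -71*(-3072) - 35 = 218112 - 35 = 218077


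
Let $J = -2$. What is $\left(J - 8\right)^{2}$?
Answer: $100$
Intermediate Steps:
$\left(J - 8\right)^{2} = \left(-2 - 8\right)^{2} = \left(-10\right)^{2} = 100$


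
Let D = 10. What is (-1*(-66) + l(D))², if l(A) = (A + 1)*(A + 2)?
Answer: 39204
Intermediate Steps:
l(A) = (1 + A)*(2 + A)
(-1*(-66) + l(D))² = (-1*(-66) + (2 + 10² + 3*10))² = (66 + (2 + 100 + 30))² = (66 + 132)² = 198² = 39204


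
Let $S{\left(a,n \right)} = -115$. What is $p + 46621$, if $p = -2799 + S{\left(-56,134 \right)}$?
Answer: $43707$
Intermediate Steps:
$p = -2914$ ($p = -2799 - 115 = -2914$)
$p + 46621 = -2914 + 46621 = 43707$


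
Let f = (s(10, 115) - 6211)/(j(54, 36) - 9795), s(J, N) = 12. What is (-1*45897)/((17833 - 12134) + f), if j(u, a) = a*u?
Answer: -360337347/44749048 ≈ -8.0524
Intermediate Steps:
f = 6199/7851 (f = (12 - 6211)/(36*54 - 9795) = -6199/(1944 - 9795) = -6199/(-7851) = -6199*(-1/7851) = 6199/7851 ≈ 0.78958)
(-1*45897)/((17833 - 12134) + f) = (-1*45897)/((17833 - 12134) + 6199/7851) = -45897/(5699 + 6199/7851) = -45897/44749048/7851 = -45897*7851/44749048 = -360337347/44749048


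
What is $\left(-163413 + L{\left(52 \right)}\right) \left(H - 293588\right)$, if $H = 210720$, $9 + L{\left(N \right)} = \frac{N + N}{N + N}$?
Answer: $13542371428$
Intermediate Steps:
$L{\left(N \right)} = -8$ ($L{\left(N \right)} = -9 + \frac{N + N}{N + N} = -9 + \frac{2 N}{2 N} = -9 + 2 N \frac{1}{2 N} = -9 + 1 = -8$)
$\left(-163413 + L{\left(52 \right)}\right) \left(H - 293588\right) = \left(-163413 - 8\right) \left(210720 - 293588\right) = \left(-163421\right) \left(-82868\right) = 13542371428$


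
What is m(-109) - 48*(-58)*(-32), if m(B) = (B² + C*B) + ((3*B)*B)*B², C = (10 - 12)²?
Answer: 423396840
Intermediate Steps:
C = 4 (C = (-2)² = 4)
m(B) = B² + 3*B⁴ + 4*B (m(B) = (B² + 4*B) + ((3*B)*B)*B² = (B² + 4*B) + (3*B²)*B² = (B² + 4*B) + 3*B⁴ = B² + 3*B⁴ + 4*B)
m(-109) - 48*(-58)*(-32) = -109*(4 - 109 + 3*(-109)³) - 48*(-58)*(-32) = -109*(4 - 109 + 3*(-1295029)) + 2784*(-32) = -109*(4 - 109 - 3885087) - 89088 = -109*(-3885192) - 89088 = 423485928 - 89088 = 423396840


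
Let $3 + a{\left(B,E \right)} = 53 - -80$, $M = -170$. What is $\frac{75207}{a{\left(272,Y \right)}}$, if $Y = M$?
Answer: $\frac{75207}{130} \approx 578.52$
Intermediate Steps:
$Y = -170$
$a{\left(B,E \right)} = 130$ ($a{\left(B,E \right)} = -3 + \left(53 - -80\right) = -3 + \left(53 + 80\right) = -3 + 133 = 130$)
$\frac{75207}{a{\left(272,Y \right)}} = \frac{75207}{130}$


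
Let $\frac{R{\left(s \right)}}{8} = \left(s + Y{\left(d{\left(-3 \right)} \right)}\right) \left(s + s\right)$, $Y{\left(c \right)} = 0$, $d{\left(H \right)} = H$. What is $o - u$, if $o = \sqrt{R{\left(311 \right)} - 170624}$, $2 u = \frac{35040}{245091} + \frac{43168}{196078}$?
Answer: $- \frac{1454221784}{8009492183} + 4 \sqrt{86057} \approx 1173.2$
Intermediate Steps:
$R{\left(s \right)} = 16 s^{2}$ ($R{\left(s \right)} = 8 \left(s + 0\right) \left(s + s\right) = 8 s 2 s = 8 \cdot 2 s^{2} = 16 s^{2}$)
$u = \frac{1454221784}{8009492183}$ ($u = \frac{\frac{35040}{245091} + \frac{43168}{196078}}{2} = \frac{35040 \cdot \frac{1}{245091} + 43168 \cdot \frac{1}{196078}}{2} = \frac{\frac{11680}{81697} + \frac{21584}{98039}}{2} = \frac{1}{2} \cdot \frac{2908443568}{8009492183} = \frac{1454221784}{8009492183} \approx 0.18156$)
$o = 4 \sqrt{86057}$ ($o = \sqrt{16 \cdot 311^{2} - 170624} = \sqrt{16 \cdot 96721 - 170624} = \sqrt{1547536 - 170624} = \sqrt{1376912} = 4 \sqrt{86057} \approx 1173.4$)
$o - u = 4 \sqrt{86057} - \frac{1454221784}{8009492183} = - \frac{1454221784}{8009492183} + 4 \sqrt{86057}$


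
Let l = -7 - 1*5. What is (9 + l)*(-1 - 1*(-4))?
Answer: -9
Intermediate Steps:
l = -12 (l = -7 - 5 = -12)
(9 + l)*(-1 - 1*(-4)) = (9 - 12)*(-1 - 1*(-4)) = -3*(-1 + 4) = -3*3 = -9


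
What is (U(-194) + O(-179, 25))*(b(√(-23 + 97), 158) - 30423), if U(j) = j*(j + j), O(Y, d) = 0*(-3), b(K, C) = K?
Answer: -2290000056 + 75272*√74 ≈ -2.2894e+9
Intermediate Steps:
O(Y, d) = 0
U(j) = 2*j² (U(j) = j*(2*j) = 2*j²)
(U(-194) + O(-179, 25))*(b(√(-23 + 97), 158) - 30423) = (2*(-194)² + 0)*(√(-23 + 97) - 30423) = (2*37636 + 0)*(√74 - 30423) = (75272 + 0)*(-30423 + √74) = 75272*(-30423 + √74) = -2290000056 + 75272*√74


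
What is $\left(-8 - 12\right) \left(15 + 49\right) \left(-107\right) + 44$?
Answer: $137004$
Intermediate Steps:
$\left(-8 - 12\right) \left(15 + 49\right) \left(-107\right) + 44 = \left(-20\right) 64 \left(-107\right) + 44 = \left(-1280\right) \left(-107\right) + 44 = 136960 + 44 = 137004$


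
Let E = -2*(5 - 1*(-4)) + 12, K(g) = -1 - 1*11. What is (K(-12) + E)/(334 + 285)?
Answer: -18/619 ≈ -0.029079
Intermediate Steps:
K(g) = -12 (K(g) = -1 - 11 = -12)
E = -6 (E = -2*(5 + 4) + 12 = -2*9 + 12 = -18 + 12 = -6)
(K(-12) + E)/(334 + 285) = (-12 - 6)/(334 + 285) = -18/619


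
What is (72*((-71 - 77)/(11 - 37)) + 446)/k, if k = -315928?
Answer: -5563/2053532 ≈ -0.0027090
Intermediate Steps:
(72*((-71 - 77)/(11 - 37)) + 446)/k = (72*((-71 - 77)/(11 - 37)) + 446)/(-315928) = (72*(-148/(-26)) + 446)*(-1/315928) = (72*(-148*(-1/26)) + 446)*(-1/315928) = (72*(74/13) + 446)*(-1/315928) = (5328/13 + 446)*(-1/315928) = (11126/13)*(-1/315928) = -5563/2053532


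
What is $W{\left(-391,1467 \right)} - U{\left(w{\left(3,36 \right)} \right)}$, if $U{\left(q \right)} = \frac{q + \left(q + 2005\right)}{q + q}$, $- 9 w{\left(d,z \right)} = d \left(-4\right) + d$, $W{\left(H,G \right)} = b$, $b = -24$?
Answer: $- \frac{2055}{2} \approx -1027.5$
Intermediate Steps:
$W{\left(H,G \right)} = -24$
$w{\left(d,z \right)} = \frac{d}{3}$ ($w{\left(d,z \right)} = - \frac{d \left(-4\right) + d}{9} = - \frac{- 4 d + d}{9} = - \frac{\left(-3\right) d}{9} = \frac{d}{3}$)
$U{\left(q \right)} = \frac{2005 + 2 q}{2 q}$ ($U{\left(q \right)} = \frac{q + \left(2005 + q\right)}{2 q} = \left(2005 + 2 q\right) \frac{1}{2 q} = \frac{2005 + 2 q}{2 q}$)
$W{\left(-391,1467 \right)} - U{\left(w{\left(3,36 \right)} \right)} = -24 - \frac{\frac{2005}{2} + \frac{1}{3} \cdot 3}{\frac{1}{3} \cdot 3} = -24 - \frac{\frac{2005}{2} + 1}{1} = -24 - 1 \cdot \frac{2007}{2} = -24 - \frac{2007}{2} = - \frac{2055}{2}$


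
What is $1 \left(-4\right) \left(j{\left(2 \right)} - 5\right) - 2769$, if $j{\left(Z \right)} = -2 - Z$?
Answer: $-2733$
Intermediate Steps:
$1 \left(-4\right) \left(j{\left(2 \right)} - 5\right) - 2769 = 1 \left(-4\right) \left(\left(-2 - 2\right) - 5\right) - 2769 = - 4 \left(\left(-2 - 2\right) - 5\right) - 2769 = - 4 \left(-4 - 5\right) - 2769 = \left(-4\right) \left(-9\right) - 2769 = 36 - 2769 = -2733$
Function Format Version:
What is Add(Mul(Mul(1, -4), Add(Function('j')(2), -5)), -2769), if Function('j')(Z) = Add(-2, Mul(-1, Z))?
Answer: -2733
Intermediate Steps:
Add(Mul(Mul(1, -4), Add(Function('j')(2), -5)), -2769) = Add(Mul(Mul(1, -4), Add(Add(-2, Mul(-1, 2)), -5)), -2769) = Add(Mul(-4, Add(Add(-2, -2), -5)), -2769) = Add(Mul(-4, Add(-4, -5)), -2769) = Add(Mul(-4, -9), -2769) = Add(36, -2769) = -2733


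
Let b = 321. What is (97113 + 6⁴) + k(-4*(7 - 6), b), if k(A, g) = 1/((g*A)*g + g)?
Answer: 40529057786/411843 ≈ 98409.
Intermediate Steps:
k(A, g) = 1/(g + A*g²) (k(A, g) = 1/((A*g)*g + g) = 1/(A*g² + g) = 1/(g + A*g²))
(97113 + 6⁴) + k(-4*(7 - 6), b) = (97113 + 6⁴) + 1/(321*(1 - 4*(7 - 6)*321)) = (97113 + 1296) + 1/(321*(1 - 4*1*321)) = 98409 + 1/(321*(1 - 4*321)) = 98409 + 1/(321*(1 - 1284)) = 98409 + (1/321)/(-1283) = 98409 + (1/321)*(-1/1283) = 98409 - 1/411843 = 40529057786/411843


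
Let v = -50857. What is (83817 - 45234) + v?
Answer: -12274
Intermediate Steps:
(83817 - 45234) + v = (83817 - 45234) - 50857 = 38583 - 50857 = -12274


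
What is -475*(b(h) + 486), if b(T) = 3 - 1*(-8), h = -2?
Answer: -236075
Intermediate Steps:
b(T) = 11 (b(T) = 3 + 8 = 11)
-475*(b(h) + 486) = -475*(11 + 486) = -475*497 = -236075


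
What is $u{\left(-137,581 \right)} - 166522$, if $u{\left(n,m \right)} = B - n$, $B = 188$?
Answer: $-166197$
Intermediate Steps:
$u{\left(n,m \right)} = 188 - n$
$u{\left(-137,581 \right)} - 166522 = \left(188 - -137\right) - 166522 = \left(188 + 137\right) - 166522 = 325 - 166522 = -166197$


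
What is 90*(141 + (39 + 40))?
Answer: 19800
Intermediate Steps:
90*(141 + (39 + 40)) = 90*(141 + 79) = 90*220 = 19800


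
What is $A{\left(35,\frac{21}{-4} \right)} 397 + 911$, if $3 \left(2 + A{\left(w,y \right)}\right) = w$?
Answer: $\frac{14246}{3} \approx 4748.7$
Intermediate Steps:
$A{\left(w,y \right)} = -2 + \frac{w}{3}$
$A{\left(35,\frac{21}{-4} \right)} 397 + 911 = \left(-2 + \frac{1}{3} \cdot 35\right) 397 + 911 = \left(-2 + \frac{35}{3}\right) 397 + 911 = \frac{29}{3} \cdot 397 + 911 = \frac{11513}{3} + 911 = \frac{14246}{3}$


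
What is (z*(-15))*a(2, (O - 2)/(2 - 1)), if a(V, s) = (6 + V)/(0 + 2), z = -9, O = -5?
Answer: 540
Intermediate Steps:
a(V, s) = 3 + V/2 (a(V, s) = (6 + V)/2 = (6 + V)*(½) = 3 + V/2)
(z*(-15))*a(2, (O - 2)/(2 - 1)) = (-9*(-15))*(3 + (½)*2) = 135*(3 + 1) = 135*4 = 540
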